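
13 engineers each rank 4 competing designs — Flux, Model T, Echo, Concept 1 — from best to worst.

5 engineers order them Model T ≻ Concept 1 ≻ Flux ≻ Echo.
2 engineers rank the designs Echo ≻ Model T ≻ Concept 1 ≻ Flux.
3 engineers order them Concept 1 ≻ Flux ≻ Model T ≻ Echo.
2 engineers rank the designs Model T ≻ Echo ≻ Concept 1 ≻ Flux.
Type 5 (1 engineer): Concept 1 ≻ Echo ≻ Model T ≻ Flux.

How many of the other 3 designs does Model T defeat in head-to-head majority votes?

3

Model T against each rival (13 engineers):
Model T vs Flux: Model T is ranked higher on 5+2+2+1 = 10 ballots, Flux on 3. Model T wins 10–3.
Model T vs Echo: Model T preferred on 5+3+2 = 10 ballots; Model T wins 10–3.
Model T vs Concept 1: Model T is ranked higher on 5+2+2 = 9 ballots, Concept 1 on 4. Model T wins 9–4.
Model T beats Flux, Echo, Concept 1 — 3 pairwise wins.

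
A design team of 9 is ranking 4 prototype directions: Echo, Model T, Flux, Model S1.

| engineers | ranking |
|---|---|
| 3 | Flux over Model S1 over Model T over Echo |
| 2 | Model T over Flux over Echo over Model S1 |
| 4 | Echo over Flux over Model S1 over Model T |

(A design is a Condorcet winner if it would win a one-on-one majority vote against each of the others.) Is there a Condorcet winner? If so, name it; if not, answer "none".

Pairwise majorities:
Echo vs Model T: 4 for Echo, 5 for Model T — Model T by 5–4.
Echo vs Flux: Echo is ranked higher on 4 ballots, Flux on 5. Flux wins 5–4.
Echo vs Model S1: Echo is ranked higher on 2+4 = 6 ballots, Model S1 on 3. Echo wins 6–3.
Model T vs Flux: 2 to 7, Flux.
Model T vs Model S1: Model T preferred on 2 ballots; Model S1 wins 7–2.
Flux vs Model S1: 9 to 0, Flux.
Flux wins every pairwise contest, so Flux is the Condorcet winner.

Flux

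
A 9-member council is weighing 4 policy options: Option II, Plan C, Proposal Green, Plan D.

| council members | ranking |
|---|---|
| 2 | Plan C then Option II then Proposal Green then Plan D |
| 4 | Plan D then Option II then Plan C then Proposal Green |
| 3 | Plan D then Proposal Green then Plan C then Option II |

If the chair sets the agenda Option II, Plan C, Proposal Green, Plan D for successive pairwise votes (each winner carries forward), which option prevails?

Plan D

Round 1: Option II vs Plan C — 4–5, Plan C advances.
Round 2: Plan C vs Proposal Green — 6–3, Plan C advances.
Round 3: Plan C vs Plan D — 2–7, Plan D advances.
The agenda winner is Plan D.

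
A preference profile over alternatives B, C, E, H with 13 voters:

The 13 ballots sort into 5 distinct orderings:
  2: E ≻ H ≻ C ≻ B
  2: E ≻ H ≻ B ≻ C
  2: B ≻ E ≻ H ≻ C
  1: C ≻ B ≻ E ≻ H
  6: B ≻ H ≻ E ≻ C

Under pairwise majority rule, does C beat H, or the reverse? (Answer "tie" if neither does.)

Ballots ranking C above H: 1.
Ballots ranking H above C: 13 − 1 = 12.
H wins the head-to-head 12–1.

H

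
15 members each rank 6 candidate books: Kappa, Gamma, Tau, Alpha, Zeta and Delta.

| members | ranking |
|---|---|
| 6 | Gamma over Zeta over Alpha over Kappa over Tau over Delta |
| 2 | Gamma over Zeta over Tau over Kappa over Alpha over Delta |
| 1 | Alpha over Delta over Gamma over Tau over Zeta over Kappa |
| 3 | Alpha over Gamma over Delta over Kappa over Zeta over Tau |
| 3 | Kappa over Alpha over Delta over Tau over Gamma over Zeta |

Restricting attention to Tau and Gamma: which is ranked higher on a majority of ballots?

Ballots ranking Tau above Gamma: 3.
Ballots ranking Gamma above Tau: 15 − 3 = 12.
Gamma wins the head-to-head 12–3.

Gamma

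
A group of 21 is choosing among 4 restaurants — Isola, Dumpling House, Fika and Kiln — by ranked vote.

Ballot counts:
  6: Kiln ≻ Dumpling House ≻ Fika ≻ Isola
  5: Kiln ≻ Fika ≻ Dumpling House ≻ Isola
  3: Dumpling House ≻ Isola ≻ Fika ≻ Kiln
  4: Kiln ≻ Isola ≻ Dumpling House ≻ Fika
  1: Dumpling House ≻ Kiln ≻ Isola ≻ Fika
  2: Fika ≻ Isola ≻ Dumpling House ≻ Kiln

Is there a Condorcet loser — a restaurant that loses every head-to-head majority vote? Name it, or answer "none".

Isola

Head-to-head results (21 friends):
Isola vs Dumpling House: 4+2 = 6 for Isola, 15 for Dumpling House — Dumpling House by 15–6.
Isola vs Fika: Fika wins 13–8.
Isola vs Kiln: 3+2 = 5 for Isola, 16 for Kiln — Kiln by 16–5.
Dumpling House vs Fika: 14 to 7, Dumpling House.
Dumpling House vs Kiln: 6 to 15, Kiln.
Fika vs Kiln: Fika is ranked higher on 3+2 = 5 ballots, Kiln on 16. Kiln wins 16–5.
Isola is beaten in every head-to-head and is the Condorcet loser.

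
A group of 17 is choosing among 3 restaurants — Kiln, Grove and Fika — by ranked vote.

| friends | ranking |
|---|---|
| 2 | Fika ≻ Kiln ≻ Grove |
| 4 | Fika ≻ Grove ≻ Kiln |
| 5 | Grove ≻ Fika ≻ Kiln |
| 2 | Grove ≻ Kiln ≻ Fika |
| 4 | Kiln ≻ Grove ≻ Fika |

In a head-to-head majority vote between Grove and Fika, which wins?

Ballots ranking Grove above Fika: 5 + 2 + 4 = 11.
Ballots ranking Fika above Grove: 17 − 11 = 6.
Grove wins the head-to-head 11–6.

Grove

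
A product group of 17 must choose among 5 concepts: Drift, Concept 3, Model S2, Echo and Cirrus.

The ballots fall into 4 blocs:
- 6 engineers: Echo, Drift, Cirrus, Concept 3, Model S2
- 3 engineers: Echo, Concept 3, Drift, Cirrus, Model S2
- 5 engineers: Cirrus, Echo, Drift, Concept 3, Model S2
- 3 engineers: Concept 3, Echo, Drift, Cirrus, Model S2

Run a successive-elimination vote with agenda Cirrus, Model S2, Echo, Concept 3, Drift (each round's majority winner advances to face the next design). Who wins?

Echo

Round 1: Cirrus vs Model S2 — 17–0, Cirrus advances.
Round 2: Cirrus vs Echo — 5–12, Echo advances.
Round 3: Echo vs Concept 3 — 14–3, Echo advances.
Round 4: Echo vs Drift — 17–0, Echo advances.
Echo survives the agenda.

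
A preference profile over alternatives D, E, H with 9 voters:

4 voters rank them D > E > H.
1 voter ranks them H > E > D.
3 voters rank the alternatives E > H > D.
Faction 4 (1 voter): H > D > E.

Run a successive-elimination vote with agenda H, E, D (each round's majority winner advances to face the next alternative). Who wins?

D

Round 1: H vs E — 2–7, E advances.
Round 2: E vs D — 4–5, D advances.
D survives the agenda.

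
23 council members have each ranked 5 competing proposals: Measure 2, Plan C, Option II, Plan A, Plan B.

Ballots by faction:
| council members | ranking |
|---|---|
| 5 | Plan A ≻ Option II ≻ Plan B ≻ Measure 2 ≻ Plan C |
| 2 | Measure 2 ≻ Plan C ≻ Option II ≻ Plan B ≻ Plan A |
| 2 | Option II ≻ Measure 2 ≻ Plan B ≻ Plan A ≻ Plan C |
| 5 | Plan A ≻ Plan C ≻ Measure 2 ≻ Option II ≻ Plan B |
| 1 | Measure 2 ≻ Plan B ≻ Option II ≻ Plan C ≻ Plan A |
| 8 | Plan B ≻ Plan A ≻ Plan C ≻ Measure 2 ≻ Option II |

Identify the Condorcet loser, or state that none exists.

Pairwise majorities:
Measure 2 vs Plan C: Plan C, 13–10.
Measure 2 vs Option II: Measure 2, 16–7.
Measure 2 vs Plan A: 2+2+1 = 5 for Measure 2, 18 for Plan A — Plan A by 18–5.
Measure 2–Plan B: Plan B 13–10.
Plan C vs Option II: Plan C, 15–8.
Plan C vs Plan A: 2+1 = 3 for Plan C, 20 for Plan A — Plan A by 20–3.
Plan C vs Plan B: Plan B wins 16–7.
Option II vs Plan A: Plan A wins 18–5.
Option II vs Plan B: Option II is ranked higher on 5+2+2+5 = 14 ballots, Plan B on 9. Option II wins 14–9.
Plan A vs Plan B: Plan A preferred on 5+5 = 10 ballots; Plan B wins 13–10.
Every option wins at least one matchup (Measure 2 beats Option II; Plan C beats Measure 2; Option II beats Plan B; Plan A beats Measure 2; Plan B beats Measure 2), so there is no Condorcet loser.

none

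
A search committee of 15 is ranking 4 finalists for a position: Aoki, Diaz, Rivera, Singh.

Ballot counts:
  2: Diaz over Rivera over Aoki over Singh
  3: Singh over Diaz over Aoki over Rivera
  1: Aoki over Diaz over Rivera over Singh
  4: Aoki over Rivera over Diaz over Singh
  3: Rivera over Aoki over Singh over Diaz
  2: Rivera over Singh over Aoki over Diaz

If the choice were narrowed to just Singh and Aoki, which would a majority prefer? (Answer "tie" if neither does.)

Ballots ranking Singh above Aoki: 3 + 2 = 5.
Ballots ranking Aoki above Singh: 15 − 5 = 10.
Aoki wins the head-to-head 10–5.

Aoki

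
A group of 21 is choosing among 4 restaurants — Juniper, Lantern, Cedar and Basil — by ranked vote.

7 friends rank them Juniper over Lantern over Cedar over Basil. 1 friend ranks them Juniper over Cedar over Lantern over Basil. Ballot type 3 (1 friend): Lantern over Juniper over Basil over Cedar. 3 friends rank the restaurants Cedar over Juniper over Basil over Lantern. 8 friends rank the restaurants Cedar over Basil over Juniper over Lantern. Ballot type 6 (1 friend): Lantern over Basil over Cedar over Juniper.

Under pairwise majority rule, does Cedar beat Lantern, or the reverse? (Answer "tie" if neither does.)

Cedar

Ballots ranking Cedar above Lantern: 1 + 3 + 8 = 12.
Ballots ranking Lantern above Cedar: 21 − 12 = 9.
Cedar wins the head-to-head 12–9.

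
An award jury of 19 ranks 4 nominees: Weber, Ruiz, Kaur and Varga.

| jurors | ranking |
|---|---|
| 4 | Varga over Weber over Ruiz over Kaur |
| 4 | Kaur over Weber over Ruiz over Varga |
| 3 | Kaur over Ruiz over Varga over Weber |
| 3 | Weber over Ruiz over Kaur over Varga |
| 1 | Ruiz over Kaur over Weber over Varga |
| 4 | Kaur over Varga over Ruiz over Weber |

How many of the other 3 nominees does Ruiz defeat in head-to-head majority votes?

1

Ruiz against each rival (19 jurors):
Ruiz vs Weber: 8 to 11, Weber.
Ruiz vs Kaur: 4+3+1 = 8 for Ruiz, 11 for Kaur — Kaur by 11–8.
Ruiz vs Varga: Ruiz is ranked higher on 4+3+3+1 = 11 ballots, Varga on 8. Ruiz wins 11–8.
Ruiz beats Varga; loses to Weber, Kaur — 1 pairwise win.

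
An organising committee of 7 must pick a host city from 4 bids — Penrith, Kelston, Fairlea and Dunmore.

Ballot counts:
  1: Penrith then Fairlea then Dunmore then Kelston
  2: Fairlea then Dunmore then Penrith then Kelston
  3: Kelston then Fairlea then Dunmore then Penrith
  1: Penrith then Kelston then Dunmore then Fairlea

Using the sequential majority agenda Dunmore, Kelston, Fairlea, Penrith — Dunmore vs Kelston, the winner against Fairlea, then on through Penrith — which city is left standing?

Penrith

Round 1: Dunmore vs Kelston — 3–4, Kelston advances.
Round 2: Kelston vs Fairlea — 4–3, Kelston advances.
Round 3: Kelston vs Penrith — 3–4, Penrith advances.
The agenda winner is Penrith.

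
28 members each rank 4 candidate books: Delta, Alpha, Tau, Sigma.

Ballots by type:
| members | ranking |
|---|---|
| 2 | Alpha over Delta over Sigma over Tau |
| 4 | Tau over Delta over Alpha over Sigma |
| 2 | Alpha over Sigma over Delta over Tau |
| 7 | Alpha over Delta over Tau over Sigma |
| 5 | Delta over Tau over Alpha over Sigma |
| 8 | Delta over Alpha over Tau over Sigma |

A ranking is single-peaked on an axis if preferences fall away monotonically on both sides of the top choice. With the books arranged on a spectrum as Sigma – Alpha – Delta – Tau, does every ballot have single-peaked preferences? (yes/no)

yes

Axis positions: Sigma=1, Alpha=2, Delta=3, Tau=4.
Type 1 (peak Alpha at position 2): ranking walks positions 2-3-1-4, expanding outward from the peak — single-peaked.
Type 2 (peak Tau at position 4): ranking walks positions 4-3-2-1, expanding outward from the peak — single-peaked.
Type 3 (peak Alpha at position 2): ranking walks positions 2-1-3-4, expanding outward from the peak — single-peaked.
Type 4 (peak Alpha at position 2): ranking walks positions 2-3-4-1, expanding outward from the peak — single-peaked.
Type 5 (peak Delta at position 3): ranking walks positions 3-4-2-1, expanding outward from the peak — single-peaked.
Type 6 (peak Delta at position 3): ranking walks positions 3-2-4-1, expanding outward from the peak — single-peaked.
Every ranking is single-peaked on this axis.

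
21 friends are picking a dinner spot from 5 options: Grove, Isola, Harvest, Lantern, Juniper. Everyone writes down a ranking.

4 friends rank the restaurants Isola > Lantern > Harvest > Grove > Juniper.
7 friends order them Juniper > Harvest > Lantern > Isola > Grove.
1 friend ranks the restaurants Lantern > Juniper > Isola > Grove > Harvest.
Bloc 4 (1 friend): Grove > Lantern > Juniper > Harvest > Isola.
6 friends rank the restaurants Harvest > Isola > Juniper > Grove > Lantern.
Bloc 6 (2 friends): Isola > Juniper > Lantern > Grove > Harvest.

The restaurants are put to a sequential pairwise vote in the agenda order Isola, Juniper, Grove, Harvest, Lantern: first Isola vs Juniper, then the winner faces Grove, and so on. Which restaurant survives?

Harvest

Round 1: Isola vs Juniper — 12–9, Isola advances.
Round 2: Isola vs Grove — 20–1, Isola advances.
Round 3: Isola vs Harvest — 7–14, Harvest advances.
Round 4: Harvest vs Lantern — 13–8, Harvest advances.
Harvest survives the agenda.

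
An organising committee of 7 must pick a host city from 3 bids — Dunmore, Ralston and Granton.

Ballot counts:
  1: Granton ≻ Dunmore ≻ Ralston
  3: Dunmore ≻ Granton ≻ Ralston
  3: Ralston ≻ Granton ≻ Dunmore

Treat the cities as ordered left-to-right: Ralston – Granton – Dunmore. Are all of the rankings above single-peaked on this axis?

Axis positions: Ralston=1, Granton=2, Dunmore=3.
Group 1 (peak Granton at position 2): ranking walks positions 2-3-1, expanding outward from the peak — single-peaked.
Group 2 (peak Dunmore at position 3): ranking walks positions 3-2-1, expanding outward from the peak — single-peaked.
Group 3 (peak Ralston at position 1): ranking walks positions 1-2-3, expanding outward from the peak — single-peaked.
Every ranking is single-peaked on this axis.

yes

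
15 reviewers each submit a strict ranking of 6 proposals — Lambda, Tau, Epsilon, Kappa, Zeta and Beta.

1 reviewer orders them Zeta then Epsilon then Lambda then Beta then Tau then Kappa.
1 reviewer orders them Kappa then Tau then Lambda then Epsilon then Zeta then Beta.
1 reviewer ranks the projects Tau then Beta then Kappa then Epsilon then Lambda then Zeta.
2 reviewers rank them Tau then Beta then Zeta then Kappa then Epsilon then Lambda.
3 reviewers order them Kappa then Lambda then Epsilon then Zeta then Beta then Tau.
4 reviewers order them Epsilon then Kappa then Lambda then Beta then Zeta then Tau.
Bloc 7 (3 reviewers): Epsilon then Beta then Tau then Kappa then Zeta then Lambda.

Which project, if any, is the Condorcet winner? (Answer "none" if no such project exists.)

Epsilon

Head-to-head results (15 reviewers):
Lambda vs Tau: Lambda wins 8–7.
Lambda vs Epsilon: Epsilon, 11–4.
Lambda vs Kappa: 1 for Lambda, 14 for Kappa — Kappa by 14–1.
Lambda vs Zeta: Lambda wins 9–6.
Lambda vs Beta: Lambda preferred on 1+1+3+4 = 9 ballots; Lambda wins 9–6.
Tau vs Epsilon: 4 to 11, Epsilon.
Tau vs Kappa: 1+1+2+3 = 7 for Tau, 8 for Kappa — Kappa by 8–7.
Tau vs Zeta: Tau is ranked higher on 1+1+2+3 = 7 ballots, Zeta on 8. Zeta wins 8–7.
Tau vs Beta: Tau preferred on 1+1+2 = 4 ballots; Beta wins 11–4.
Epsilon vs Kappa: 8 to 7, Epsilon.
Epsilon vs Zeta: 12 to 3, Epsilon.
Epsilon vs Beta: 1+1+3+4+3 = 12 for Epsilon, 3 for Beta — Epsilon by 12–3.
Kappa–Zeta: Kappa 12–3.
Kappa vs Beta: Kappa wins 8–7.
Zeta vs Beta: Zeta preferred on 1+1+3 = 5 ballots; Beta wins 10–5.
Only Epsilon has no losses; Epsilon is the Condorcet winner.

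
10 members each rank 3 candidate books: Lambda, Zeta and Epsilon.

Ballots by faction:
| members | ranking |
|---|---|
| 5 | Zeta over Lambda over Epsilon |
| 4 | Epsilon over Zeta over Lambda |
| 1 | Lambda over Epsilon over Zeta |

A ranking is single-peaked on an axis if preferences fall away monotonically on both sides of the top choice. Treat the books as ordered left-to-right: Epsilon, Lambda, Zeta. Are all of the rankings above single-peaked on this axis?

no

Axis positions: Epsilon=1, Lambda=2, Zeta=3.
Faction 1 (peak Zeta at position 3): ranking walks positions 3-2-1, expanding outward from the peak — single-peaked.
Faction 2: ranking walks positions 1-3-2; Zeta is ranked above Lambda even though Lambda lies between Zeta and the peak Epsilon on the axis — preferences dip and rise again. Not single-peaked.
Faction 3 (peak Lambda at position 2): ranking walks positions 2-1-3, expanding outward from the peak — single-peaked.
Faction 2 violates single-peakedness, so the profile is not single-peaked on this axis.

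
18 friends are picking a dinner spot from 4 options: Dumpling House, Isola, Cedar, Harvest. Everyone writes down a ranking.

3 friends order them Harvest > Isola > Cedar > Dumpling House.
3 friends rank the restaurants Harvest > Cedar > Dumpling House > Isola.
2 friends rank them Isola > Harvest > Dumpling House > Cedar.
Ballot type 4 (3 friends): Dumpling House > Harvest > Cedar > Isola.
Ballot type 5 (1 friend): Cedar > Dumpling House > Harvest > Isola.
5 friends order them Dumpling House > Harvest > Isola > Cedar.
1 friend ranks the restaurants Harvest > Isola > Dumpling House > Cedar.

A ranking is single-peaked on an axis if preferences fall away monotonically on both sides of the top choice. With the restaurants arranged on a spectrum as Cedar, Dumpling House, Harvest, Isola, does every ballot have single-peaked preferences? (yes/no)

Axis positions: Cedar=1, Dumpling House=2, Harvest=3, Isola=4.
Ballot type 1: ranking walks positions 3-4-1-2; Cedar is ranked above Dumpling House even though Dumpling House lies between Cedar and the peak Harvest on the axis — preferences dip and rise again. Not single-peaked.
Ballot type 2: ranking walks positions 3-1-2-4; Cedar is ranked above Dumpling House even though Dumpling House lies between Cedar and the peak Harvest on the axis — preferences dip and rise again. Not single-peaked.
Ballot type 3 (peak Isola at position 4): ranking walks positions 4-3-2-1, expanding outward from the peak — single-peaked.
Ballot type 4 (peak Dumpling House at position 2): ranking walks positions 2-3-1-4, expanding outward from the peak — single-peaked.
Ballot type 5 (peak Cedar at position 1): ranking walks positions 1-2-3-4, expanding outward from the peak — single-peaked.
Ballot type 6 (peak Dumpling House at position 2): ranking walks positions 2-3-4-1, expanding outward from the peak — single-peaked.
Ballot type 7 (peak Harvest at position 3): ranking walks positions 3-4-2-1, expanding outward from the peak — single-peaked.
Ballot type 1 violates single-peakedness, so the profile is not single-peaked on this axis.

no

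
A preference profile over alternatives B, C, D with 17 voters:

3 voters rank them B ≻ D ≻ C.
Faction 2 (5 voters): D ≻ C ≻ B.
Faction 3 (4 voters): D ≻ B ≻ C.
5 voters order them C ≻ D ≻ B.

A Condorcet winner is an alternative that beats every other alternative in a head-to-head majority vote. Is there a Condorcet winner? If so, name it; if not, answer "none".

Head-to-head results (17 voters):
B vs C: C, 10–7.
B vs D: D wins 14–3.
C vs D: D wins 12–5.
D wins every pairwise contest, so D is the Condorcet winner.

D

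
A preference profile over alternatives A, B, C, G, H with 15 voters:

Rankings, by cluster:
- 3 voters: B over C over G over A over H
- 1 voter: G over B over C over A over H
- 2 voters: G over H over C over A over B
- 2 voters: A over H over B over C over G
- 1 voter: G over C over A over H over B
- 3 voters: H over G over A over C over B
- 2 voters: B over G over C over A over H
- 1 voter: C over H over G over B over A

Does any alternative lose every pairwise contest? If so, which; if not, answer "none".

none

Head-to-head results (15 voters):
A vs B: 2+2+1+3 = 8 for A, 7 for B — A by 8–7.
A vs C: 2+3 = 5 for A, 10 for C — C by 10–5.
A vs G: G, 13–2.
A vs H: 9 to 6, A.
B vs C: B, 8–7.
B vs G: 3+2+2 = 7 for B, 8 for G — G by 8–7.
B vs H: H wins 9–6.
C vs G: C preferred on 3+2+1 = 6 ballots; G wins 9–6.
C vs H: C, 8–7.
G vs H: G wins 9–6.
Each alternative has at least one pairwise win (A beats B; B beats C; C beats A; G beats A; H beats B) — no Condorcet loser.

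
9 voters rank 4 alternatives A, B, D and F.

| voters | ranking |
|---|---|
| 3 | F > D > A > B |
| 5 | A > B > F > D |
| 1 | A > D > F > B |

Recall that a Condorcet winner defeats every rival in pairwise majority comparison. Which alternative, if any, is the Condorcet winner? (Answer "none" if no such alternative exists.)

A

Head-to-head results (9 voters):
A vs B: A, 9–0.
A vs D: A, 6–3.
A vs F: A wins 6–3.
B vs D: B wins 5–4.
B vs F: B wins 5–4.
D vs F: F, 8–1.
A beats each of B, D, F — A is the Condorcet winner.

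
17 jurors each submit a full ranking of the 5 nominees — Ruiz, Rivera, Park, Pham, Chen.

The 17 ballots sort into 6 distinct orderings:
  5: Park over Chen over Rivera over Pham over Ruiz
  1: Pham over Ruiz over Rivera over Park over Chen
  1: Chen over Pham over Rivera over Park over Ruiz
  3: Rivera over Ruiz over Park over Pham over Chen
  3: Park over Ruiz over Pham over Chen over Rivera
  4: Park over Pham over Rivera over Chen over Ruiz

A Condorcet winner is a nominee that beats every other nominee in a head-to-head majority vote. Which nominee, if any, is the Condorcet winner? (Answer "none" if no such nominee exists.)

Park

Pairwise majorities:
Ruiz vs Rivera: Ruiz is ranked higher on 1+3 = 4 ballots, Rivera on 13. Rivera wins 13–4.
Ruiz vs Park: Park wins 13–4.
Ruiz vs Pham: Pham, 11–6.
Ruiz vs Chen: 1+3+3 = 7 for Ruiz, 10 for Chen — Chen by 10–7.
Rivera vs Park: Park, 12–5.
Rivera vs Pham: Pham, 9–8.
Rivera–Chen: Chen 9–8.
Park vs Pham: 15 to 2, Park.
Park vs Chen: 5+1+3+3+4 = 16 for Park, 1 for Chen — Park by 16–1.
Pham vs Chen: Pham is ranked higher on 1+3+3+4 = 11 ballots, Chen on 6. Pham wins 11–6.
Park beats each of Ruiz, Rivera, Pham, Chen — Park is the Condorcet winner.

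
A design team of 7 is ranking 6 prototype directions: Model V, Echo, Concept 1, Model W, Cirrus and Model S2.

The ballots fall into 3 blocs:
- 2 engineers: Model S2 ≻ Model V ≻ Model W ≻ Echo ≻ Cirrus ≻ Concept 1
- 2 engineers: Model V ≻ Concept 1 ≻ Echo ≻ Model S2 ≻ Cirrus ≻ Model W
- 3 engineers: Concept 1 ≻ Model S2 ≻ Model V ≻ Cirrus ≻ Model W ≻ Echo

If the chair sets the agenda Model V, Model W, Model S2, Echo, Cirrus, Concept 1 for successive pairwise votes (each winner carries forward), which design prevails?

Round 1: Model V vs Model W — 7–0, Model V advances.
Round 2: Model V vs Model S2 — 2–5, Model S2 advances.
Round 3: Model S2 vs Echo — 5–2, Model S2 advances.
Round 4: Model S2 vs Cirrus — 7–0, Model S2 advances.
Round 5: Model S2 vs Concept 1 — 2–5, Concept 1 advances.
The agenda winner is Concept 1.

Concept 1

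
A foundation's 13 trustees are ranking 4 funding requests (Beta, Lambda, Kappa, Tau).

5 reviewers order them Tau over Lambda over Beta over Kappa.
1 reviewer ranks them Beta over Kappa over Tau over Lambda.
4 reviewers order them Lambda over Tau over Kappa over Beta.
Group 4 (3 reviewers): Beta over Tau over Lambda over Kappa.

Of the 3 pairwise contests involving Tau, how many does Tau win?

Tau against each rival (13 reviewers):
Tau–Beta: Tau 9–4.
Tau vs Lambda: Tau, 9–4.
Tau vs Kappa: Tau preferred on 5+4+3 = 12 ballots; Tau wins 12–1.
Tau beats Beta, Lambda, Kappa — 3 pairwise wins.

3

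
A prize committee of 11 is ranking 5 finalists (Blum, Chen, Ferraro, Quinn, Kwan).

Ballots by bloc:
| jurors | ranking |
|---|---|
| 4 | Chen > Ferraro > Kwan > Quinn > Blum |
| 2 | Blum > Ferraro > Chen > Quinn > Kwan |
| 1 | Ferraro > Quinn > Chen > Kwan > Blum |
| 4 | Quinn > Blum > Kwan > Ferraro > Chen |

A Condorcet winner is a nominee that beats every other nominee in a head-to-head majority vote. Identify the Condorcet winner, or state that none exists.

Pairwise majorities:
Blum vs Chen: 6 to 5, Blum.
Blum vs Ferraro: Blum wins 6–5.
Blum–Quinn: Quinn 9–2.
Blum vs Kwan: Blum preferred on 2+4 = 6 ballots; Blum wins 6–5.
Chen vs Ferraro: Chen is ranked higher on 4 ballots, Ferraro on 7. Ferraro wins 7–4.
Chen vs Quinn: Chen wins 6–5.
Chen–Kwan: Chen 7–4.
Ferraro vs Quinn: 4+2+1 = 7 for Ferraro, 4 for Quinn — Ferraro by 7–4.
Ferraro vs Kwan: Ferraro preferred on 4+2+1 = 7 ballots; Ferraro wins 7–4.
Quinn–Kwan: Quinn 7–4.
No nominee is unbeaten: Blum loses to Quinn; Chen loses to Blum; Ferraro loses to Blum; Quinn loses to Chen; Kwan loses to Blum. In particular Blum → Chen → Quinn → Blum is a majority cycle — no Condorcet winner exists.

none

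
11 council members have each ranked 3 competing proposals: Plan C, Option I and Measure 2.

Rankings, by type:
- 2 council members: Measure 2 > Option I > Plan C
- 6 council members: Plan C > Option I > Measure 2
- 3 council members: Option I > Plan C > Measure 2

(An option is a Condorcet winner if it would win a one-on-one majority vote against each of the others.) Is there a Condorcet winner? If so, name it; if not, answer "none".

Head-to-head results (11 council members):
Plan C vs Option I: Plan C, 6–5.
Plan C vs Measure 2: Plan C, 9–2.
Option I vs Measure 2: Option I, 9–2.
Plan C wins every pairwise contest, so Plan C is the Condorcet winner.

Plan C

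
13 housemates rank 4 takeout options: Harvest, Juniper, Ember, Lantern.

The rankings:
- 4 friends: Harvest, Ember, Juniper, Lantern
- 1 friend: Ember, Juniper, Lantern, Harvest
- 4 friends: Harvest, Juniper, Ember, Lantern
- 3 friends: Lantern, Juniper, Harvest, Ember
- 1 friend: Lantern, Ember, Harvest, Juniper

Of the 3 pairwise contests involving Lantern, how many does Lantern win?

Lantern against each rival (13 friends):
Lantern vs Harvest: Lantern is ranked higher on 1+3+1 = 5 ballots, Harvest on 8. Harvest wins 8–5.
Lantern vs Juniper: Lantern is ranked higher on 3+1 = 4 ballots, Juniper on 9. Juniper wins 9–4.
Lantern vs Ember: Ember, 9–4.
Lantern beats no one; loses to Harvest, Juniper, Ember — 0 pairwise wins.

0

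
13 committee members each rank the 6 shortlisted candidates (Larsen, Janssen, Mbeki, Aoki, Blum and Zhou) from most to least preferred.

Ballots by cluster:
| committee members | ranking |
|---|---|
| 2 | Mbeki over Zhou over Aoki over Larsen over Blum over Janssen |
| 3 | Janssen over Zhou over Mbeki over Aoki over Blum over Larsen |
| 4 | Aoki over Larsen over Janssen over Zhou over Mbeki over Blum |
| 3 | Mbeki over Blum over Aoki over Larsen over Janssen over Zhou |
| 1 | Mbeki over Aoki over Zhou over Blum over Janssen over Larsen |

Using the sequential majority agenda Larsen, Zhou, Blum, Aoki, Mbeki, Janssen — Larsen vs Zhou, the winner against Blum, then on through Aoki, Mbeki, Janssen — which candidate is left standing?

Round 1: Larsen vs Zhou — 7–6, Larsen advances.
Round 2: Larsen vs Blum — 6–7, Blum advances.
Round 3: Blum vs Aoki — 3–10, Aoki advances.
Round 4: Aoki vs Mbeki — 4–9, Mbeki advances.
Round 5: Mbeki vs Janssen — 6–7, Janssen advances.
The agenda winner is Janssen.

Janssen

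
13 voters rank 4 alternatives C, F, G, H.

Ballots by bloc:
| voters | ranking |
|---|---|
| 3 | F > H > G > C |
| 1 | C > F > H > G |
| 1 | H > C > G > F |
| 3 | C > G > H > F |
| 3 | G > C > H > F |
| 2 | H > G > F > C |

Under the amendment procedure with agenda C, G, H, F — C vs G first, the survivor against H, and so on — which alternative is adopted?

H

Round 1: C vs G — 5–8, G advances.
Round 2: G vs H — 6–7, H advances.
Round 3: H vs F — 9–4, H advances.
The agenda winner is H.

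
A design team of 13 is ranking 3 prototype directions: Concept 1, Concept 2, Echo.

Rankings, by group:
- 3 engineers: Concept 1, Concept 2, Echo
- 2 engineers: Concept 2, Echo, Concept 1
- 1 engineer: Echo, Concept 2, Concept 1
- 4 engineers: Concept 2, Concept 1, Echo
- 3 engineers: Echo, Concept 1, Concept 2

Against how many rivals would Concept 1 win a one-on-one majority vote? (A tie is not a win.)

Concept 1 against each rival (13 engineers):
Concept 1 vs Concept 2: 3+3 = 6 for Concept 1, 7 for Concept 2 — Concept 2 by 7–6.
Concept 1 vs Echo: Concept 1 wins 7–6.
Concept 1 beats Echo; loses to Concept 2 — 1 pairwise win.

1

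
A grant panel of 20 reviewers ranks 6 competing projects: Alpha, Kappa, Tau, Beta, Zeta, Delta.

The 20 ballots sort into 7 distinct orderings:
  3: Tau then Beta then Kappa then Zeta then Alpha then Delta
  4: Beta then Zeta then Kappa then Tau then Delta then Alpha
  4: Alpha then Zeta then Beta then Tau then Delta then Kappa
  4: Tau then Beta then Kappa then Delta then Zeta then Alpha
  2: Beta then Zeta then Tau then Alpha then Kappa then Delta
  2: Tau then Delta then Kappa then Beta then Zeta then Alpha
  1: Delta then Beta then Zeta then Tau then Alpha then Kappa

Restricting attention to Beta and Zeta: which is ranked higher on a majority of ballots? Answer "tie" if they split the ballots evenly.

Beta

Ballots ranking Beta above Zeta: 3 + 4 + 4 + 2 + 2 + 1 = 16.
Ballots ranking Zeta above Beta: 20 − 16 = 4.
Beta wins the head-to-head 16–4.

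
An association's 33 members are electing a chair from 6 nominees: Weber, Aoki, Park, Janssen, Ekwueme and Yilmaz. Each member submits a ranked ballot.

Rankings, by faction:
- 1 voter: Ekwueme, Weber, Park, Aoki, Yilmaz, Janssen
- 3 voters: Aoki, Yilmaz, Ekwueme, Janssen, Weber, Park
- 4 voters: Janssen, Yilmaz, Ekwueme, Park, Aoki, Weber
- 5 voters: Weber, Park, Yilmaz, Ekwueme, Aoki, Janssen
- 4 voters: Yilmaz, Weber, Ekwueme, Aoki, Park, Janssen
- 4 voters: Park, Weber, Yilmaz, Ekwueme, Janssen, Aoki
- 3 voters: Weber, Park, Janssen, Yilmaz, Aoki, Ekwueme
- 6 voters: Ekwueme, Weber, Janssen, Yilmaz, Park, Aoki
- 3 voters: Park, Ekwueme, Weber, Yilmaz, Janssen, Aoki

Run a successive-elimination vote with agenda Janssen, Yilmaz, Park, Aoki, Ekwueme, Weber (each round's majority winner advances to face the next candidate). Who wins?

Weber

Round 1: Janssen vs Yilmaz — 13–20, Yilmaz advances.
Round 2: Yilmaz vs Park — 17–16, Yilmaz advances.
Round 3: Yilmaz vs Aoki — 29–4, Yilmaz advances.
Round 4: Yilmaz vs Ekwueme — 23–10, Yilmaz advances.
Round 5: Yilmaz vs Weber — 11–22, Weber advances.
Weber survives the agenda.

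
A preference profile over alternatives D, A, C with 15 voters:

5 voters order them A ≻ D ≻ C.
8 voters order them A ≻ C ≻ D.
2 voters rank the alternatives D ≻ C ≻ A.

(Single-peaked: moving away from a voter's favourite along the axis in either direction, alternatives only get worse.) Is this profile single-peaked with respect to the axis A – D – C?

no

Axis positions: A=1, D=2, C=3.
Group 1 (peak A at position 1): ranking walks positions 1-2-3, expanding outward from the peak — single-peaked.
Group 2: ranking walks positions 1-3-2; C is ranked above D even though D lies between C and the peak A on the axis — preferences dip and rise again. Not single-peaked.
Group 3 (peak D at position 2): ranking walks positions 2-3-1, expanding outward from the peak — single-peaked.
Group 2 violates single-peakedness, so the profile is not single-peaked on this axis.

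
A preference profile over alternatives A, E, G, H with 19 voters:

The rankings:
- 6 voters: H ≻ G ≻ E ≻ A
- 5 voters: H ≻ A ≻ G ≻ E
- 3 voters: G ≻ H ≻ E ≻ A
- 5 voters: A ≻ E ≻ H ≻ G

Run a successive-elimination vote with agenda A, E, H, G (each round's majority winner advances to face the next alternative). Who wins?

H

Round 1: A vs E — 10–9, A advances.
Round 2: A vs H — 5–14, H advances.
Round 3: H vs G — 16–3, H advances.
H survives the agenda.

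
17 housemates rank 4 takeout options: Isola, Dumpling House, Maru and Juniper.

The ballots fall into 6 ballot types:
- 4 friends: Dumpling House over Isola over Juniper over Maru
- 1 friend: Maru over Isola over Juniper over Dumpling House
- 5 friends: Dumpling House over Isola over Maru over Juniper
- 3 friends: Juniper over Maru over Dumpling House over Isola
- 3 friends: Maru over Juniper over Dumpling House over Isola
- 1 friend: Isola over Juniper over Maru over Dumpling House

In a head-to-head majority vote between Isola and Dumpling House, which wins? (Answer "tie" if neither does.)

Ballots ranking Isola above Dumpling House: 1 + 1 = 2.
Ballots ranking Dumpling House above Isola: 17 − 2 = 15.
Dumpling House wins the head-to-head 15–2.

Dumpling House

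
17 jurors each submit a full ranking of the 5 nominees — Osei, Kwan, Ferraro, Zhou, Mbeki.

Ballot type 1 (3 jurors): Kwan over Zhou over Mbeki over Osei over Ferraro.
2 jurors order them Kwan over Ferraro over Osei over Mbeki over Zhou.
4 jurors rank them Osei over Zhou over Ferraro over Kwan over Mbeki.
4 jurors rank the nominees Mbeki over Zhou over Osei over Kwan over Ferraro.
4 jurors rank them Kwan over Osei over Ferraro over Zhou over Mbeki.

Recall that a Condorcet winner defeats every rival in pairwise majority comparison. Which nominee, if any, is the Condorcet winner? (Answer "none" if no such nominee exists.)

Kwan

Pairwise majorities:
Osei vs Kwan: Kwan wins 9–8.
Osei vs Ferraro: Osei wins 15–2.
Osei–Zhou: Osei 10–7.
Osei–Mbeki: Osei 10–7.
Kwan vs Ferraro: Kwan, 13–4.
Kwan vs Zhou: Kwan wins 9–8.
Kwan–Mbeki: Kwan 13–4.
Ferraro vs Zhou: Zhou, 11–6.
Ferraro vs Mbeki: Ferraro wins 10–7.
Zhou vs Mbeki: Zhou wins 11–6.
Kwan wins every pairwise contest, so Kwan is the Condorcet winner.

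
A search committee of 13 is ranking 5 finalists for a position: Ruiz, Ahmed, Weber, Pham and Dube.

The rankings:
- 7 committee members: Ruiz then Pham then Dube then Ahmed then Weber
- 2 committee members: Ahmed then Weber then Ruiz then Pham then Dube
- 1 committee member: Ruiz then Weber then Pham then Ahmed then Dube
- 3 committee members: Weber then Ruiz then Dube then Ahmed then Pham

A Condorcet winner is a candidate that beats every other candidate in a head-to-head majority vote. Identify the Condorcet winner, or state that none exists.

Ruiz

Check each pair by majority over 13 ballots:
Ruiz vs Ahmed: 11 to 2, Ruiz.
Ruiz vs Weber: 7+1 = 8 for Ruiz, 5 for Weber — Ruiz by 8–5.
Ruiz vs Pham: 13 to 0, Ruiz.
Ruiz vs Dube: Ruiz is ranked higher on 7+2+1+3 = 13 ballots, Dube on 0. Ruiz wins 13–0.
Ahmed vs Weber: Ahmed preferred on 7+2 = 9 ballots; Ahmed wins 9–4.
Ahmed vs Pham: Pham, 8–5.
Ahmed vs Dube: Dube wins 10–3.
Weber vs Pham: 2+1+3 = 6 for Weber, 7 for Pham — Pham by 7–6.
Weber vs Dube: 6 to 7, Dube.
Pham vs Dube: Pham is ranked higher on 7+2+1 = 10 ballots, Dube on 3. Pham wins 10–3.
Ruiz beats each of Ahmed, Weber, Pham, Dube — Ruiz is the Condorcet winner.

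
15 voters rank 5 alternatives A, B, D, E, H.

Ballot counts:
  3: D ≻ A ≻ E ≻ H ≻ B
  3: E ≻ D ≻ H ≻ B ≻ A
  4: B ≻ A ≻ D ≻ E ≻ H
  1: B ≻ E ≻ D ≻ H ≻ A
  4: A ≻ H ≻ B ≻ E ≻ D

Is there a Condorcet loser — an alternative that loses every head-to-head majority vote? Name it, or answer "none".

Pairwise majorities:
A vs B: 3+4 = 7 for A, 8 for B — B by 8–7.
A vs D: 8 to 7, A.
A vs E: A is ranked higher on 3+4+4 = 11 ballots, E on 4. A wins 11–4.
A vs H: A, 11–4.
B vs D: B, 9–6.
B vs E: B is ranked higher on 4+1+4 = 9 ballots, E on 6. B wins 9–6.
B vs H: 4+1 = 5 for B, 10 for H — H by 10–5.
D vs E: D preferred on 3+4 = 7 ballots; E wins 8–7.
D vs H: D, 11–4.
E vs H: E wins 11–4.
No alternative is winless: A beats D; B beats A; D beats H; E beats D; H beats B. There is no Condorcet loser.

none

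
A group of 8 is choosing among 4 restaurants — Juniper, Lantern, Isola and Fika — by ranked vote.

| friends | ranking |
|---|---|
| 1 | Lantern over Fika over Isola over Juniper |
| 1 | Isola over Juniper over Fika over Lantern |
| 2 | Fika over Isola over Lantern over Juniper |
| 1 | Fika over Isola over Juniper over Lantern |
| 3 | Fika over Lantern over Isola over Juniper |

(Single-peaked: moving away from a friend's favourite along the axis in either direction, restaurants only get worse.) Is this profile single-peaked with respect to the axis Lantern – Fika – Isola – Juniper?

yes

Axis positions: Lantern=1, Fika=2, Isola=3, Juniper=4.
Ballot type 1 (peak Lantern at position 1): ranking walks positions 1-2-3-4, expanding outward from the peak — single-peaked.
Ballot type 2 (peak Isola at position 3): ranking walks positions 3-4-2-1, expanding outward from the peak — single-peaked.
Ballot type 3 (peak Fika at position 2): ranking walks positions 2-3-1-4, expanding outward from the peak — single-peaked.
Ballot type 4 (peak Fika at position 2): ranking walks positions 2-3-4-1, expanding outward from the peak — single-peaked.
Ballot type 5 (peak Fika at position 2): ranking walks positions 2-1-3-4, expanding outward from the peak — single-peaked.
Every ranking is single-peaked on this axis.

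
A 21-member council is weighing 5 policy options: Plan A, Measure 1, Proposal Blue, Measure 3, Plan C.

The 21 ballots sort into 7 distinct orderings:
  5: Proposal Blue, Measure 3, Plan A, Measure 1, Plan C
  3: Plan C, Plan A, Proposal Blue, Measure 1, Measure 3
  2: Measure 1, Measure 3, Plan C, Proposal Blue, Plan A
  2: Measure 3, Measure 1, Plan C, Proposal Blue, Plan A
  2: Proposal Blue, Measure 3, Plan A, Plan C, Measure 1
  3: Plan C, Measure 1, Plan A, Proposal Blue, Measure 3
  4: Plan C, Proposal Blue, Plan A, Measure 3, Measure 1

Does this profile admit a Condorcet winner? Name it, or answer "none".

none

Pairwise majorities:
Plan A vs Measure 1: Plan A wins 14–7.
Plan A vs Proposal Blue: Proposal Blue wins 15–6.
Plan A–Measure 3: Measure 3 11–10.
Plan A vs Plan C: Plan C, 14–7.
Measure 1–Proposal Blue: Proposal Blue 14–7.
Measure 1–Measure 3: Measure 3 13–8.
Measure 1 vs Plan C: Plan C, 12–9.
Proposal Blue–Measure 3: Proposal Blue 17–4.
Proposal Blue vs Plan C: Plan C wins 14–7.
Measure 3 vs Plan C: Measure 3, 11–10.
Each option drops at least one matchup (Plan A loses to Proposal Blue; Measure 1 loses to Plan A; Proposal Blue loses to Plan C; Measure 3 loses to Proposal Blue; Plan C loses to Measure 3); the cycle Proposal Blue → Measure 3 → Plan C → Proposal Blue rules out a Condorcet winner.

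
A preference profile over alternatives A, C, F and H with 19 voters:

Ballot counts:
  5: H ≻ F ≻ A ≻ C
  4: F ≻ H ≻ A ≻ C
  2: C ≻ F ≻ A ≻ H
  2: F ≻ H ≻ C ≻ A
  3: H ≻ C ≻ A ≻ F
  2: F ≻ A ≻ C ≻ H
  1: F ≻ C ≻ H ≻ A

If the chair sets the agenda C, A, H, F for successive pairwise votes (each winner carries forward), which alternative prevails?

F

Round 1: C vs A — 8–11, A advances.
Round 2: A vs H — 4–15, H advances.
Round 3: H vs F — 8–11, F advances.
F survives the agenda.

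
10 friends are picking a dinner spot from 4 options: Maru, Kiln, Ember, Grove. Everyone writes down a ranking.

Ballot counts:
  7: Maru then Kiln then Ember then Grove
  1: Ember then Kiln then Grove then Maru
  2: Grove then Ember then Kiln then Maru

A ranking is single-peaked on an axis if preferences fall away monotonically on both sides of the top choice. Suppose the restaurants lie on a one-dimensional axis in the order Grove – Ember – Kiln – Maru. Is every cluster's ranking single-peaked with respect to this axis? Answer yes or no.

Axis positions: Grove=1, Ember=2, Kiln=3, Maru=4.
Cluster 1 (peak Maru at position 4): ranking walks positions 4-3-2-1, expanding outward from the peak — single-peaked.
Cluster 2 (peak Ember at position 2): ranking walks positions 2-3-1-4, expanding outward from the peak — single-peaked.
Cluster 3 (peak Grove at position 1): ranking walks positions 1-2-3-4, expanding outward from the peak — single-peaked.
Every ranking is single-peaked on this axis.

yes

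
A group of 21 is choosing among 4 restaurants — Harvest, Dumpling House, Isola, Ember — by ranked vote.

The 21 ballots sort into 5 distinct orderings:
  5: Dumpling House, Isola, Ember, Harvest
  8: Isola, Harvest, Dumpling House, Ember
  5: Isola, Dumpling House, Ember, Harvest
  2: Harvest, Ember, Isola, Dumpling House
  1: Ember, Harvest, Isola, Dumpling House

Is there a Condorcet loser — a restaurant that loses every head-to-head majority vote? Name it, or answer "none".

none

Pairwise majorities:
Harvest vs Dumpling House: Harvest, 11–10.
Harvest–Isola: Isola 18–3.
Harvest vs Ember: 8+2 = 10 for Harvest, 11 for Ember — Ember by 11–10.
Dumpling House vs Isola: 5 to 16, Isola.
Dumpling House vs Ember: 18 to 3, Dumpling House.
Isola–Ember: Isola 18–3.
No restaurant is winless: Harvest beats Dumpling House; Dumpling House beats Ember; Isola beats Harvest; Ember beats Harvest. There is no Condorcet loser.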